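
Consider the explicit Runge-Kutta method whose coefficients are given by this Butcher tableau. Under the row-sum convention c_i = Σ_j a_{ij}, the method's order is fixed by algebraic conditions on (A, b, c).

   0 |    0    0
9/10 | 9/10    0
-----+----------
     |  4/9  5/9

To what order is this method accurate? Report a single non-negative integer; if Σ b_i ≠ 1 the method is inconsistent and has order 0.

2

b = (4/9, 5/9)
c = (0, 9/10)
Σ b_i: 4/9·1 + 5/9·1 = 1 ✓
b·c: 5/9·9/10 = 1/2 ✓; 2 stages ⇒ order 2.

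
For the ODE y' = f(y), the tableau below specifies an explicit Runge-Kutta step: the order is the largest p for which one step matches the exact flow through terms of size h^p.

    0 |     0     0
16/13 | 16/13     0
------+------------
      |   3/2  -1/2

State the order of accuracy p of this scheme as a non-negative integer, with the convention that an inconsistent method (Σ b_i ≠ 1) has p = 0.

b = (3/2, -1/2)
c = (0, 16/13)
Σ b_i: 3/2·1 + (-1/2)·1 = 1 ✓
b·c: (-1/2)·16/13 = -8/13 ≠ 1/2 ⇒ order 1.

1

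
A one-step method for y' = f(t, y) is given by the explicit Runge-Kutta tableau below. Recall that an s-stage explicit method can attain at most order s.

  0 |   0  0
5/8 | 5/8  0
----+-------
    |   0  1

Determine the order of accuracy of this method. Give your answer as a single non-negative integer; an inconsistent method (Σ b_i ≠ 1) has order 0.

b = (0, 1)
c = (0, 5/8)
Σ b_i: 1·1 = 1 ✓
b·c: 1·5/8 = 5/8 ≠ 1/2 ⇒ order 1.

1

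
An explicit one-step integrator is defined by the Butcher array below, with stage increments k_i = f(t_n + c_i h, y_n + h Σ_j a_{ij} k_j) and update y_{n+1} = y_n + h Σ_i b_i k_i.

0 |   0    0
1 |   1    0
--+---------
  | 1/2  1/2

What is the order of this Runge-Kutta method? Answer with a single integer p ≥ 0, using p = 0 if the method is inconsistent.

2

b = (1/2, 1/2)
c = (0, 1)
Σ b_i: 1/2·1 + 1/2·1 = 1 ✓
b·c: 1/2·1 = 1/2 ✓; 2 stages ⇒ order 2.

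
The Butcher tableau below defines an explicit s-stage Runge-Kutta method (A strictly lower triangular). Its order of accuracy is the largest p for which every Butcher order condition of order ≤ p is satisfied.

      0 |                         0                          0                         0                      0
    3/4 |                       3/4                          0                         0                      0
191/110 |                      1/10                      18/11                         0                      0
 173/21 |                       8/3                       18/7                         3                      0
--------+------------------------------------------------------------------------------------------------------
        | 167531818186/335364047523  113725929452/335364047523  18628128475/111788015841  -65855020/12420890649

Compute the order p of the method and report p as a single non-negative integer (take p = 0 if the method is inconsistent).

b = (167531818186/335364047523, 113725929452/335364047523, 18628128475/111788015841, -65855020/12420890649)
c = (0, 3/4, 191/110, 173/21)
Ac = (0, 0, 27/22, 2748/385)
Σ b_i: 167531818186/335364047523·1 + 113725929452/335364047523·1 + 18628128475/111788015841·1 + (-65855020/12420890649)·1 = 1 ✓
b·c: 113725929452/335364047523·3/4 + 18628128475/111788015841·191/110 + (-65855020/12420890649)·173/21 = 1/2 ✓
b·c²: 113725929452/335364047523·9/16 + 18628128475/111788015841·36481/12100 + (-65855020/12420890649)·29929/441 = 1/3 ✓
b·Ac: 18628128475/111788015841·27/22 + (-65855020/12420890649)·2748/385 = 1/6 ✓
b·c³: 113725929452/335364047523·27/64 + 18628128475/111788015841·6967871/1331000 + (-65855020/12420890649)·5177717/9261 = -4025993512917077/2065842532741680 ≠ 1/4 ⇒ order 3.
b·(c∘Ac): 18628128475/111788015841·5157/2420 + (-65855020/12420890649)·158468/2695 = 2153542843/49683562596 ≠ 1/8
b·Ac²: 18628128475/111788015841·81/88 + (-65855020/12420890649)·1777227/169400 = 178089182857/1821730628520 ≠ 1/12
b·A²c: (-65855020/12420890649)·81/22 = -2993410/153344329 ≠ 1/24

3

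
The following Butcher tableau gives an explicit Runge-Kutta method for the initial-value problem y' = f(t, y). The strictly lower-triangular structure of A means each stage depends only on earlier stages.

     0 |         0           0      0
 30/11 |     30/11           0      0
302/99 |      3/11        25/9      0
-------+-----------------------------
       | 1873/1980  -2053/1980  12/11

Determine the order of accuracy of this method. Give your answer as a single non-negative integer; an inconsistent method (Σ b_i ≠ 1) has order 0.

2

b = (1873/1980, -2053/1980, 12/11)
c = (0, 30/11, 302/99)
Ac = (0, 0, 250/33)
Σ b_i: 1873/1980·1 + (-2053/1980)·1 + 12/11·1 = 1 ✓
b·c: (-2053/1980)·30/11 + 12/11·302/99 = 1/2 ✓
b·c²: (-2053/1980)·900/121 + 12/11·91204/9801 = 87661/35937 ≠ 1/3 ⇒ order 2.
b·Ac: 12/11·250/33 = 1000/121 ≠ 1/6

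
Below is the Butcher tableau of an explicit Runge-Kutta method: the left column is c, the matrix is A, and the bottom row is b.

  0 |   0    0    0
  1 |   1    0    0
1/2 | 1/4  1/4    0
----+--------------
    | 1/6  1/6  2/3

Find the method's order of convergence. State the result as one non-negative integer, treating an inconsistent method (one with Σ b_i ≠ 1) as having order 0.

b = (1/6, 1/6, 2/3)
c = (0, 1, 1/2)
Ac = (0, 0, 1/4)
Σ b_i: 1/6·1 + 1/6·1 + 2/3·1 = 1 ✓
b·c: 1/6·1 + 2/3·1/2 = 1/2 ✓
b·c²: 1/6·1 + 2/3·1/4 = 1/3 ✓
b·Ac: 2/3·1/4 = 1/6 ✓; 3 stages ⇒ order 3.

3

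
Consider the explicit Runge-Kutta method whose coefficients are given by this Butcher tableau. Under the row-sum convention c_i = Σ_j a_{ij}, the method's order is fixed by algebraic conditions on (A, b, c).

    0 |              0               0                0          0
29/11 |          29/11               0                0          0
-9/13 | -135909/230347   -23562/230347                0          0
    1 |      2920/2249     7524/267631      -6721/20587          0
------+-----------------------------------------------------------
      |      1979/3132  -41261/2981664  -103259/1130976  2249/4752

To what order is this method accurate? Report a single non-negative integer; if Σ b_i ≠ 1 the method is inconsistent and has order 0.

b = (1979/3132, -41261/2981664, -103259/1130976, 2249/4752)
c = (0, 29/11, -9/13, 1)
Ac = (0, 0, -2142/7943, 675/2249)
Σ b_i: 1979/3132·1 + (-41261/2981664)·1 + (-103259/1130976)·1 + 2249/4752·1 = 1 ✓
b·c: (-41261/2981664)·29/11 + (-103259/1130976)·(-9/13) + 2249/4752·1 = 1/2 ✓
b·c²: (-41261/2981664)·841/121 + (-103259/1130976)·81/169 + 2249/4752·1 = 1/3 ✓
b·Ac: (-103259/1130976)·(-2142/7943) + 2249/4752·675/2249 = 1/6 ✓
b·c³: (-41261/2981664)·24389/1331 + (-103259/1130976)·(-729/2197) + 2249/4752·1 = 1/4 ✓
b·(c∘Ac): (-103259/1130976)·19278/103259 + 2249/4752·675/2249 = 1/8 ✓
b·Ac²: (-103259/1130976)·(-62118/87373) + 2249/4752·963/24739 = 1/12 ✓
b·A²c: 2249/4752·198/2249 = 1/24 ✓; 4 stages ⇒ order 4.

4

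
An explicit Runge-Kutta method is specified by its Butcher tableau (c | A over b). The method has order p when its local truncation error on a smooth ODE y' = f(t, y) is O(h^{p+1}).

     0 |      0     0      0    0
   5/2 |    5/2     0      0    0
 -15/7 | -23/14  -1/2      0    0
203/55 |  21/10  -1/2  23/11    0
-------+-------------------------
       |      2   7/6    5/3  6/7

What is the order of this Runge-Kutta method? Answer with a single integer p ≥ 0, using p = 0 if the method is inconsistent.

b = (2, 7/6, 5/3, 6/7)
c = (0, 5/2, -15/7, 203/55)
Ac = (0, 0, -5/4, -1765/308)
Σ b_i: 2·1 + 7/6·1 + 5/3·1 + 6/7·1 = 239/42 ≠ 1 ⇒ order 0.

0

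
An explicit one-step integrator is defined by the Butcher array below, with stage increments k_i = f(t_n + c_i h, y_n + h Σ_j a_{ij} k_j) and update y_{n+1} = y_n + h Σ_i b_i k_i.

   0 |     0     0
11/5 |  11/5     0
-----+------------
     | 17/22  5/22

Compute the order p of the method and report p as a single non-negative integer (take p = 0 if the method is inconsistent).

2

b = (17/22, 5/22)
c = (0, 11/5)
Σ b_i: 17/22·1 + 5/22·1 = 1 ✓
b·c: 5/22·11/5 = 1/2 ✓; 2 stages ⇒ order 2.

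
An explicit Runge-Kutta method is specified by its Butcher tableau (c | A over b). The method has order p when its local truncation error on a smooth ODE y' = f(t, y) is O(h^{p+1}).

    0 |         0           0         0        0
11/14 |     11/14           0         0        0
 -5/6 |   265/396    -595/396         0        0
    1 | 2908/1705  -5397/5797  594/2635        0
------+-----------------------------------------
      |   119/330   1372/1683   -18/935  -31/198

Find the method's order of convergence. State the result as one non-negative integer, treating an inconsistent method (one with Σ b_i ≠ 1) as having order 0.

b = (119/330, 1372/1683, -18/935, -31/198)
c = (0, 11/14, -5/6, 1)
Ac = (0, 0, -85/72, -57/62)
Σ b_i: 119/330·1 + 1372/1683·1 + (-18/935)·1 + (-31/198)·1 = 1 ✓
b·c: 1372/1683·11/14 + (-18/935)·(-5/6) + (-31/198)·1 = 1/2 ✓
b·c²: 1372/1683·121/196 + (-18/935)·25/36 + (-31/198)·1 = 1/3 ✓
b·Ac: (-18/935)·(-85/72) + (-31/198)·(-57/62) = 1/6 ✓
b·c³: 1372/1683·1331/2744 + (-18/935)·(-125/216) + (-31/198)·1 = 1/4 ✓
b·(c∘Ac): (-18/935)·425/432 + (-31/198)·(-57/62) = 1/8 ✓
b·Ac²: (-18/935)·(-935/1008) + (-31/198)·(-363/868) = 1/12 ✓
b·A²c: (-31/198)·(-33/124) = 1/24 ✓; 4 stages ⇒ order 4.

4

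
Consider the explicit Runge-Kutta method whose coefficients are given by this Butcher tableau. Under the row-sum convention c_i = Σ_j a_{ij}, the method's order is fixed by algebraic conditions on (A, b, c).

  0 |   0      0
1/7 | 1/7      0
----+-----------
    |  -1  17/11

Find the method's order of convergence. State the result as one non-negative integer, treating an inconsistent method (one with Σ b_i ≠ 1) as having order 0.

0

b = (-1, 17/11)
c = (0, 1/7)
Σ b_i: (-1)·1 + 17/11·1 = 6/11 ≠ 1 ⇒ order 0.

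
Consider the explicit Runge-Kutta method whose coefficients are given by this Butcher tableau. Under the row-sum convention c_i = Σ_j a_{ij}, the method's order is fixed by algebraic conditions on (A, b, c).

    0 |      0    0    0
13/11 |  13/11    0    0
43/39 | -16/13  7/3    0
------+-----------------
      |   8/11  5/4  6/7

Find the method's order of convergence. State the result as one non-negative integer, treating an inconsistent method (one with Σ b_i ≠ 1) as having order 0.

0

b = (8/11, 5/4, 6/7)
c = (0, 13/11, 43/39)
Ac = (0, 0, 91/33)
Σ b_i: 8/11·1 + 5/4·1 + 6/7·1 = 873/308 ≠ 1 ⇒ order 0.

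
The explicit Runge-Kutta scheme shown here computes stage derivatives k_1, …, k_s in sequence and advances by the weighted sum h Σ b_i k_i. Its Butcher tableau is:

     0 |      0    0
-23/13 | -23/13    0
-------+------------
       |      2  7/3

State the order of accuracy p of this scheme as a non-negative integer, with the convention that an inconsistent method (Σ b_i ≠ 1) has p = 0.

0

b = (2, 7/3)
c = (0, -23/13)
Σ b_i: 2·1 + 7/3·1 = 13/3 ≠ 1 ⇒ order 0.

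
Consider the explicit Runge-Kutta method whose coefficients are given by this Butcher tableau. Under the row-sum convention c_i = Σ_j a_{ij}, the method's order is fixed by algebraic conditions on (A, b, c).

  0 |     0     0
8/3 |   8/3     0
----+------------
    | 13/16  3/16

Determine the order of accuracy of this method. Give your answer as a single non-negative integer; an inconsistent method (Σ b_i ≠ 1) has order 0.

b = (13/16, 3/16)
c = (0, 8/3)
Σ b_i: 13/16·1 + 3/16·1 = 1 ✓
b·c: 3/16·8/3 = 1/2 ✓; 2 stages ⇒ order 2.

2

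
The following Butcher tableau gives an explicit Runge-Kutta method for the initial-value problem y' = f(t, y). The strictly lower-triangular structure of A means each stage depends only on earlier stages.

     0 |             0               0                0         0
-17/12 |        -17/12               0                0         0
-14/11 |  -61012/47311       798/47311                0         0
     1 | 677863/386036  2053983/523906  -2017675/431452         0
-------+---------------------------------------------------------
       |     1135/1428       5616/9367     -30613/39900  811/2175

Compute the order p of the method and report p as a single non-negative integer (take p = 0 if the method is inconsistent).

b = (1135/1428, 5616/9367, -30613/39900, 811/2175)
c = (0, -17/12, -14/11, 1)
Ac = (0, 0, -133/5566, 2581/6488)
Σ b_i: 1135/1428·1 + 5616/9367·1 + (-30613/39900)·1 + 811/2175·1 = 1 ✓
b·c: 5616/9367·(-17/12) + (-30613/39900)·(-14/11) + 811/2175·1 = 1/2 ✓
b·c²: 5616/9367·289/144 + (-30613/39900)·196/121 + 811/2175·1 = 1/3 ✓
b·Ac: (-30613/39900)·(-133/5566) + 811/2175·2581/6488 = 1/6 ✓
b·c³: 5616/9367·(-4913/1728) + (-30613/39900)·(-2744/1331) + 811/2175·1 = 1/4 ✓
b·(c∘Ac): (-30613/39900)·931/30613 + 811/2175·2581/6488 = 1/8 ✓
b·Ac²: (-30613/39900)·2261/66792 + 811/2175·22823/77856 = 1/12 ✓
b·A²c: 811/2175·725/6488 = 1/24 ✓; 4 stages ⇒ order 4.

4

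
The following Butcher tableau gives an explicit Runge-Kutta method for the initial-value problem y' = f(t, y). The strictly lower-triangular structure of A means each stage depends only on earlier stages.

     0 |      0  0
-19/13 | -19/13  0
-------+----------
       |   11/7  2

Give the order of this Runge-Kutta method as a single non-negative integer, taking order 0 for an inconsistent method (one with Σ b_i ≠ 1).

0

b = (11/7, 2)
c = (0, -19/13)
Σ b_i: 11/7·1 + 2·1 = 25/7 ≠ 1 ⇒ order 0.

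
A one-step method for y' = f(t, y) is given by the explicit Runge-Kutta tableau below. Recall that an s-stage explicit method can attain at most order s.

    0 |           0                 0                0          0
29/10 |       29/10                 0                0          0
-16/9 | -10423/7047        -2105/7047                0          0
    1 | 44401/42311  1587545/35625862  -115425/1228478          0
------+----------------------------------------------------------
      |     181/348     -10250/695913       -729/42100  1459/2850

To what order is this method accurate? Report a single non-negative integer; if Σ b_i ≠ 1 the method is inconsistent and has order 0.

4

b = (181/348, -10250/695913, -729/42100, 1459/2850)
c = (0, 29/10, -16/9, 1)
Ac = (0, 0, -421/486, 1729/5836)
Σ b_i: 181/348·1 + (-10250/695913)·1 + (-729/42100)·1 + 1459/2850·1 = 1 ✓
b·c: (-10250/695913)·29/10 + (-729/42100)·(-16/9) + 1459/2850·1 = 1/2 ✓
b·c²: (-10250/695913)·841/100 + (-729/42100)·256/81 + 1459/2850·1 = 1/3 ✓
b·Ac: (-729/42100)·(-421/486) + 1459/2850·1729/5836 = 1/6 ✓
b·c³: (-10250/695913)·24389/1000 + (-729/42100)·(-4096/729) + 1459/2850·1 = 1/4 ✓
b·(c∘Ac): (-729/42100)·3368/2187 + 1459/2850·1729/5836 = 1/8 ✓
b·Ac²: (-729/42100)·(-12209/4860) + 1459/2850·4541/58360 = 1/12 ✓
b·A²c: 1459/2850·475/5836 = 1/24 ✓; 4 stages ⇒ order 4.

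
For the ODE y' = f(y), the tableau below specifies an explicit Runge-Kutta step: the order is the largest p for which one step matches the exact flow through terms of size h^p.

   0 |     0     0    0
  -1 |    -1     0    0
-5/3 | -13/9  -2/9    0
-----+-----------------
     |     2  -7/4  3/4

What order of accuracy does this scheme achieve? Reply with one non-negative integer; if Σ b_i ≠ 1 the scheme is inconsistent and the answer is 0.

3

b = (2, -7/4, 3/4)
c = (0, -1, -5/3)
Ac = (0, 0, 2/9)
Σ b_i: 2·1 + (-7/4)·1 + 3/4·1 = 1 ✓
b·c: (-7/4)·(-1) + 3/4·(-5/3) = 1/2 ✓
b·c²: (-7/4)·1 + 3/4·25/9 = 1/3 ✓
b·Ac: 3/4·2/9 = 1/6 ✓; 3 stages ⇒ order 3.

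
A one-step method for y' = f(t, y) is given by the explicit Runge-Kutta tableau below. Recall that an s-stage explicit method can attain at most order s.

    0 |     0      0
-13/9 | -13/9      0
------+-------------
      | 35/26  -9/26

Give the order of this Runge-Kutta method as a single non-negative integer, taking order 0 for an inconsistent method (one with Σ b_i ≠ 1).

b = (35/26, -9/26)
c = (0, -13/9)
Σ b_i: 35/26·1 + (-9/26)·1 = 1 ✓
b·c: (-9/26)·(-13/9) = 1/2 ✓; 2 stages ⇒ order 2.

2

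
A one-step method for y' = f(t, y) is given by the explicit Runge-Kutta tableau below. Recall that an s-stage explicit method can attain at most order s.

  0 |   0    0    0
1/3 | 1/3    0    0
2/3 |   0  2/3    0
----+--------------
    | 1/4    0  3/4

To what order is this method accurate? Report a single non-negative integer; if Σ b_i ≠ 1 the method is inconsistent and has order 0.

3

b = (1/4, 0, 3/4)
c = (0, 1/3, 2/3)
Ac = (0, 0, 2/9)
Σ b_i: 1/4·1 + 3/4·1 = 1 ✓
b·c: 3/4·2/3 = 1/2 ✓
b·c²: 3/4·4/9 = 1/3 ✓
b·Ac: 3/4·2/9 = 1/6 ✓; 3 stages ⇒ order 3.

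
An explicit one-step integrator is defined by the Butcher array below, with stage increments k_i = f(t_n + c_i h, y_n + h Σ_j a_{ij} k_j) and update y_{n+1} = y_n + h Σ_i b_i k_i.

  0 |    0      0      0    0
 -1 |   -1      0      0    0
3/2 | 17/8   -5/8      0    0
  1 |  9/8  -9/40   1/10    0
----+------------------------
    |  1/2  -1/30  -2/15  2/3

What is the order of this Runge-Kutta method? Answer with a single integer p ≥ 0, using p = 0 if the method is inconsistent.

4

b = (1/2, -1/30, -2/15, 2/3)
c = (0, -1, 3/2, 1)
Ac = (0, 0, 5/8, 3/8)
Σ b_i: 1/2·1 + (-1/30)·1 + (-2/15)·1 + 2/3·1 = 1 ✓
b·c: (-1/30)·(-1) + (-2/15)·3/2 + 2/3·1 = 1/2 ✓
b·c²: (-1/30)·1 + (-2/15)·9/4 + 2/3·1 = 1/3 ✓
b·Ac: (-2/15)·5/8 + 2/3·3/8 = 1/6 ✓
b·c³: (-1/30)·(-1) + (-2/15)·27/8 + 2/3·1 = 1/4 ✓
b·(c∘Ac): (-2/15)·15/16 + 2/3·3/8 = 1/8 ✓
b·Ac²: (-2/15)·(-5/8) = 1/12 ✓
b·A²c: 2/3·1/16 = 1/24 ✓; 4 stages ⇒ order 4.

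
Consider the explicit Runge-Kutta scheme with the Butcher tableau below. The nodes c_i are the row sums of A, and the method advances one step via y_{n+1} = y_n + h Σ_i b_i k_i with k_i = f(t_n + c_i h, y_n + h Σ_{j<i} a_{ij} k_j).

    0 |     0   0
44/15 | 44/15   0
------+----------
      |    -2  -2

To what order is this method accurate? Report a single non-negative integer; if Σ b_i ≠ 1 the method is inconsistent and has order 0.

b = (-2, -2)
c = (0, 44/15)
Σ b_i: (-2)·1 + (-2)·1 = -4 ≠ 1 ⇒ order 0.

0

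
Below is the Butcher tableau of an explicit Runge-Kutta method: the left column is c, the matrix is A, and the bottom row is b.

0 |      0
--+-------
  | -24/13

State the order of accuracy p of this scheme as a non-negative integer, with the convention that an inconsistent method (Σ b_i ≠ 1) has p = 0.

b = (-24/13)
c = (0)
Σ b_i: (-24/13)·1 = -24/13 ≠ 1 ⇒ order 0.

0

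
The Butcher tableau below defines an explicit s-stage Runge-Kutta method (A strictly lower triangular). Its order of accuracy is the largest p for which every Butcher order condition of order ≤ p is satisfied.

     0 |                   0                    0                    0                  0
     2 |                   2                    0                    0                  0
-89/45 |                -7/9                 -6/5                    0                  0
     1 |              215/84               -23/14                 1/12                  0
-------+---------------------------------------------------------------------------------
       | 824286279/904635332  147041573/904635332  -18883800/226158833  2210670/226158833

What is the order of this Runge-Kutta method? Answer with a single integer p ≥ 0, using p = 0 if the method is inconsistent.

3

b = (824286279/904635332, 147041573/904635332, -18883800/226158833, 2210670/226158833)
c = (0, 2, -89/45, 1)
Ac = (0, 0, -12/5, -13043/3780)
Σ b_i: 824286279/904635332·1 + 147041573/904635332·1 + (-18883800/226158833)·1 + 2210670/226158833·1 = 1 ✓
b·c: 147041573/904635332·2 + (-18883800/226158833)·(-89/45) + 2210670/226158833·1 = 1/2 ✓
b·c²: 147041573/904635332·4 + (-18883800/226158833)·7921/2025 + 2210670/226158833·1 = 1/3 ✓
b·Ac: (-18883800/226158833)·(-12/5) + 2210670/226158833·(-13043/3780) = 1/6 ✓
b·c³: 147041573/904635332·8 + (-18883800/226158833)·(-704969/91125) + 2210670/226158833·1 = 59721877904/30531442455 ≠ 1/4 ⇒ order 3.
b·(c∘Ac): (-18883800/226158833)·356/75 + 2210670/226158833·(-13043/3780) = -583578511/1356952998 ≠ 1/8
b·Ac²: (-18883800/226158833)·(-24/5) + 2210670/226158833·(-1062353/170100) = 20745608123/61062884910 ≠ 1/12
b·A²c: 2210670/226158833·(-1/5) = -442134/226158833 ≠ 1/24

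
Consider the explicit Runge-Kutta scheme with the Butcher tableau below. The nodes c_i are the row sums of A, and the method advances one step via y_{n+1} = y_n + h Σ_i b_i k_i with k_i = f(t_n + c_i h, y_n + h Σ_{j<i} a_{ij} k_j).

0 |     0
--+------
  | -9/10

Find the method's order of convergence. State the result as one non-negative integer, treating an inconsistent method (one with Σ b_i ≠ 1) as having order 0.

b = (-9/10)
c = (0)
Σ b_i: (-9/10)·1 = -9/10 ≠ 1 ⇒ order 0.

0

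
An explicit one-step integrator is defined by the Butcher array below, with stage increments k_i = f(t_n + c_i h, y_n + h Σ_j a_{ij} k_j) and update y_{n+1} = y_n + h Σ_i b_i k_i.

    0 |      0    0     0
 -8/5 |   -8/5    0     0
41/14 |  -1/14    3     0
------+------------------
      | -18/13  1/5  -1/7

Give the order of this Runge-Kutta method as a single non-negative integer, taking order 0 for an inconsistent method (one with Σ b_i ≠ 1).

0

b = (-18/13, 1/5, -1/7)
c = (0, -8/5, 41/14)
Ac = (0, 0, -24/5)
Σ b_i: (-18/13)·1 + 1/5·1 + (-1/7)·1 = -604/455 ≠ 1 ⇒ order 0.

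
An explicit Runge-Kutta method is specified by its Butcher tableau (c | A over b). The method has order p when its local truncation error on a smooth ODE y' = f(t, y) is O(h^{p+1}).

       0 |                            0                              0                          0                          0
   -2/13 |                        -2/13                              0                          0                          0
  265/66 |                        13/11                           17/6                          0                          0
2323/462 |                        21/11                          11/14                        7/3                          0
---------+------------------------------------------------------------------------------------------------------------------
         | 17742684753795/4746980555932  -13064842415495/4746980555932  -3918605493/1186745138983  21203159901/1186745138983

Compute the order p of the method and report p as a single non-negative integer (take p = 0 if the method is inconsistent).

3

b = (17742684753795/4746980555932, -13064842415495/4746980555932, -3918605493/1186745138983, 21203159901/1186745138983)
c = (0, -2/13, 265/66, 2323/462)
Ac = (0, 0, -17/39, 166627/18018)
Σ b_i: 17742684753795/4746980555932·1 + (-13064842415495/4746980555932)·1 + (-3918605493/1186745138983)·1 + 21203159901/1186745138983·1 = 1 ✓
b·c: (-13064842415495/4746980555932)·(-2/13) + (-3918605493/1186745138983)·265/66 + 21203159901/1186745138983·2323/462 = 1/2 ✓
b·c²: (-13064842415495/4746980555932)·4/169 + (-3918605493/1186745138983)·70225/4356 + 21203159901/1186745138983·5396329/213444 = 1/3 ✓
b·Ac: (-3918605493/1186745138983)·(-17/39) + 21203159901/1186745138983·166627/18018 = 1/6 ✓
b·c³: (-13064842415495/4746980555932)·(-8/2197) + (-3918605493/1186745138983)·18609625/287496 + 21203159901/1186745138983·12535672267/98611128 = 37408136033196689/18093116388934818 ≠ 1/4 ⇒ order 3.
b·(c∘Ac): (-3918605493/1186745138983)·(-4505/2574) + 21203159901/1186745138983·387074521/8324316 = 393144654962011/469951075037268 ≠ 1/8
b·Ac²: (-3918605493/1186745138983)·34/507 + 21203159901/1186745138983·581820721/15459444 = 4106685065948239/6109363975484484 ≠ 1/12
b·A²c: 21203159901/1186745138983·(-119/117) = -841058676073/46283060420337 ≠ 1/24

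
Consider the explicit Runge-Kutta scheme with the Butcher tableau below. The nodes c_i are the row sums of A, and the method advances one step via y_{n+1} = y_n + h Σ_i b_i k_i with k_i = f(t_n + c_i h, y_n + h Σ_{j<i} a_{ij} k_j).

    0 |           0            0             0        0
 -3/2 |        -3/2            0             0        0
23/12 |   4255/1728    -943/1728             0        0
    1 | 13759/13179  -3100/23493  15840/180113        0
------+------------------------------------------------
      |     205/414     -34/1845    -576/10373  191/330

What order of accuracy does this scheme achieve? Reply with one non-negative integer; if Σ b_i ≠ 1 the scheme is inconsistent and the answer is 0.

4

b = (205/414, -34/1845, -576/10373, 191/330)
c = (0, -3/2, 23/12, 1)
Ac = (0, 0, 943/1152, 70/191)
Σ b_i: 205/414·1 + (-34/1845)·1 + (-576/10373)·1 + 191/330·1 = 1 ✓
b·c: (-34/1845)·(-3/2) + (-576/10373)·23/12 + 191/330·1 = 1/2 ✓
b·c²: (-34/1845)·9/4 + (-576/10373)·529/144 + 191/330·1 = 1/3 ✓
b·Ac: (-576/10373)·943/1152 + 191/330·70/191 = 1/6 ✓
b·c³: (-34/1845)·(-27/8) + (-576/10373)·12167/1728 + 191/330·1 = 1/4 ✓
b·(c∘Ac): (-576/10373)·21689/13824 + 191/330·70/191 = 1/8 ✓
b·Ac²: (-576/10373)·(-943/768) + 191/330·5/191 = 1/12 ✓
b·A²c: 191/330·55/764 = 1/24 ✓; 4 stages ⇒ order 4.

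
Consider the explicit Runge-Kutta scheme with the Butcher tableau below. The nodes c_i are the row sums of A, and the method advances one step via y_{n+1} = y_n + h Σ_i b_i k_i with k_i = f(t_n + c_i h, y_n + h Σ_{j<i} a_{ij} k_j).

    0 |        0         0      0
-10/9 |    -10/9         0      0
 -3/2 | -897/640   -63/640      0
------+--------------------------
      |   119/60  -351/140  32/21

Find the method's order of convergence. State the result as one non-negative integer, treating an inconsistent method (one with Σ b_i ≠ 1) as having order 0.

3

b = (119/60, -351/140, 32/21)
c = (0, -10/9, -3/2)
Ac = (0, 0, 7/64)
Σ b_i: 119/60·1 + (-351/140)·1 + 32/21·1 = 1 ✓
b·c: (-351/140)·(-10/9) + 32/21·(-3/2) = 1/2 ✓
b·c²: (-351/140)·100/81 + 32/21·9/4 = 1/3 ✓
b·Ac: 32/21·7/64 = 1/6 ✓; 3 stages ⇒ order 3.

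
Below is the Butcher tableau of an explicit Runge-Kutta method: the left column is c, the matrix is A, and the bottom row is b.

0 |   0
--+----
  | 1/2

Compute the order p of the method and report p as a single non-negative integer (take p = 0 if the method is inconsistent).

b = (1/2)
c = (0)
Σ b_i: 1/2·1 = 1/2 ≠ 1 ⇒ order 0.

0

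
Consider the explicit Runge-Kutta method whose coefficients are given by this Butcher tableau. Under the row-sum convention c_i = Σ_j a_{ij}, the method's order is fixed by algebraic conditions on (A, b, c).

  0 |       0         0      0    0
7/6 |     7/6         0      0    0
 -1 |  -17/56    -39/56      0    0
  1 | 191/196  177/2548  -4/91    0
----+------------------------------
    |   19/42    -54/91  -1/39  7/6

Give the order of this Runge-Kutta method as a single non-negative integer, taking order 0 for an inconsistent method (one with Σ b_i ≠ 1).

b = (19/42, -54/91, -1/39, 7/6)
c = (0, 7/6, -1, 1)
Ac = (0, 0, -13/16, 1/8)
Σ b_i: 19/42·1 + (-54/91)·1 + (-1/39)·1 + 7/6·1 = 1 ✓
b·c: (-54/91)·7/6 + (-1/39)·(-1) + 7/6·1 = 1/2 ✓
b·c²: (-54/91)·49/36 + (-1/39)·1 + 7/6·1 = 1/3 ✓
b·Ac: (-1/39)·(-13/16) + 7/6·1/8 = 1/6 ✓
b·c³: (-54/91)·343/216 + (-1/39)·(-1) + 7/6·1 = 1/4 ✓
b·(c∘Ac): (-1/39)·13/16 + 7/6·1/8 = 1/8 ✓
b·Ac²: (-1/39)·(-91/96) + 7/6·17/336 = 1/12 ✓
b·A²c: 7/6·1/28 = 1/24 ✓; 4 stages ⇒ order 4.

4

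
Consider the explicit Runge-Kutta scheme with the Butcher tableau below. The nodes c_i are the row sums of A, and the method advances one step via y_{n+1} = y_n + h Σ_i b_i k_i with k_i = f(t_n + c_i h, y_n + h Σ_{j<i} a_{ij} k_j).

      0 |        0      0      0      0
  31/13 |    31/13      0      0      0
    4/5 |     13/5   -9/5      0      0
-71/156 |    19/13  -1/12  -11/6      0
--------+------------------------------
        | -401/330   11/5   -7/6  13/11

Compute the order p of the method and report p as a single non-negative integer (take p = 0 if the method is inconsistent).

1

b = (-401/330, 11/5, -7/6, 13/11)
c = (0, 31/13, 4/5, -71/156)
Ac = (0, 0, -279/65, -433/260)
Σ b_i: (-401/330)·1 + 11/5·1 + (-7/6)·1 + 13/11·1 = 1 ✓
b·c: 11/5·31/13 + (-7/6)·4/5 + 13/11·(-71/156) = 32389/8580 ≠ 1/2 ⇒ order 1.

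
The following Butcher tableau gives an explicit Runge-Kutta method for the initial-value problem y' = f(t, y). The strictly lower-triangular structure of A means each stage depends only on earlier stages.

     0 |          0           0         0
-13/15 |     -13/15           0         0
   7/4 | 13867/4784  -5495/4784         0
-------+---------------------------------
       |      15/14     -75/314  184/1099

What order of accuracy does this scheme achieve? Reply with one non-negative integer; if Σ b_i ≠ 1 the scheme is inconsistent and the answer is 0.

b = (15/14, -75/314, 184/1099)
c = (0, -13/15, 7/4)
Ac = (0, 0, 1099/1104)
Σ b_i: 15/14·1 + (-75/314)·1 + 184/1099·1 = 1 ✓
b·c: (-75/314)·(-13/15) + 184/1099·7/4 = 1/2 ✓
b·c²: (-75/314)·169/225 + 184/1099·49/16 = 1/3 ✓
b·Ac: 184/1099·1099/1104 = 1/6 ✓; 3 stages ⇒ order 3.

3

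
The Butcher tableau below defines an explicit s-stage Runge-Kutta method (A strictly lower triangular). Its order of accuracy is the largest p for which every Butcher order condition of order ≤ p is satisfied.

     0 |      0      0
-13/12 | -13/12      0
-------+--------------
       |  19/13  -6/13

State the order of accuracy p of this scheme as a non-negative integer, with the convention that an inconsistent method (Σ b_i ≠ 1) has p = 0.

2

b = (19/13, -6/13)
c = (0, -13/12)
Σ b_i: 19/13·1 + (-6/13)·1 = 1 ✓
b·c: (-6/13)·(-13/12) = 1/2 ✓; 2 stages ⇒ order 2.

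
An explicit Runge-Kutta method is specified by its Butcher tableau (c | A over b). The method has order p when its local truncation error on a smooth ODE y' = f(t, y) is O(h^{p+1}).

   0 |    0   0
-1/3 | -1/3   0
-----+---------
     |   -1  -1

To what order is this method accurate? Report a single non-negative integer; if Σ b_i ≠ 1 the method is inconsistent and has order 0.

0

b = (-1, -1)
c = (0, -1/3)
Σ b_i: (-1)·1 + (-1)·1 = -2 ≠ 1 ⇒ order 0.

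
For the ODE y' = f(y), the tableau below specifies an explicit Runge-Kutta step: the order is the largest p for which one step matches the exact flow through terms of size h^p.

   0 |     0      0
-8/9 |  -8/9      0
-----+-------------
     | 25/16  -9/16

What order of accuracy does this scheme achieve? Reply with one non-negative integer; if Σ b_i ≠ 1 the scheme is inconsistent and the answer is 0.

2

b = (25/16, -9/16)
c = (0, -8/9)
Σ b_i: 25/16·1 + (-9/16)·1 = 1 ✓
b·c: (-9/16)·(-8/9) = 1/2 ✓; 2 stages ⇒ order 2.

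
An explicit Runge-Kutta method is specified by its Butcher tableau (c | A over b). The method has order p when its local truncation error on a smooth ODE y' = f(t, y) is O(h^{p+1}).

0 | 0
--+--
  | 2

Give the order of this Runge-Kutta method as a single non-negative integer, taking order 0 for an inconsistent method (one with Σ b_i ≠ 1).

0

b = (2)
c = (0)
Σ b_i: 2·1 = 2 ≠ 1 ⇒ order 0.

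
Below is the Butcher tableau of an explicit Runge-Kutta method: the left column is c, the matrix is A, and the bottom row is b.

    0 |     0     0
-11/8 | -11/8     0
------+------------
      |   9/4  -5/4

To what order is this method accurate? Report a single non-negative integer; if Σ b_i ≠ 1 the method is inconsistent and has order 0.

1

b = (9/4, -5/4)
c = (0, -11/8)
Σ b_i: 9/4·1 + (-5/4)·1 = 1 ✓
b·c: (-5/4)·(-11/8) = 55/32 ≠ 1/2 ⇒ order 1.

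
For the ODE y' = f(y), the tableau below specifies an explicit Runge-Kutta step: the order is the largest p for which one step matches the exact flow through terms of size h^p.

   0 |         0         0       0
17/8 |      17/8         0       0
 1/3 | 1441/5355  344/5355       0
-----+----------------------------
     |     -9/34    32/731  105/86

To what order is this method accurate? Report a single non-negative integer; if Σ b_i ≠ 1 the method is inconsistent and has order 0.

3

b = (-9/34, 32/731, 105/86)
c = (0, 17/8, 1/3)
Ac = (0, 0, 43/315)
Σ b_i: (-9/34)·1 + 32/731·1 + 105/86·1 = 1 ✓
b·c: 32/731·17/8 + 105/86·1/3 = 1/2 ✓
b·c²: 32/731·289/64 + 105/86·1/9 = 1/3 ✓
b·Ac: 105/86·43/315 = 1/6 ✓; 3 stages ⇒ order 3.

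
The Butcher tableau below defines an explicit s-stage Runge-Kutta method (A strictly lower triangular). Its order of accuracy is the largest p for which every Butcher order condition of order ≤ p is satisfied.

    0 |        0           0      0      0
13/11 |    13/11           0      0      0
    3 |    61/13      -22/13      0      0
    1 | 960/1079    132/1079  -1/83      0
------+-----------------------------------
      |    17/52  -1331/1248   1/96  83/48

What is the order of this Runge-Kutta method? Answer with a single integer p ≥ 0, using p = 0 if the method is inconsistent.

4

b = (17/52, -1331/1248, 1/96, 83/48)
c = (0, 13/11, 3, 1)
Ac = (0, 0, -2, 9/83)
Σ b_i: 17/52·1 + (-1331/1248)·1 + 1/96·1 + 83/48·1 = 1 ✓
b·c: (-1331/1248)·13/11 + 1/96·3 + 83/48·1 = 1/2 ✓
b·c²: (-1331/1248)·169/121 + 1/96·9 + 83/48·1 = 1/3 ✓
b·Ac: 1/96·(-2) + 83/48·9/83 = 1/6 ✓
b·c³: (-1331/1248)·2197/1331 + 1/96·27 + 83/48·1 = 1/4 ✓
b·(c∘Ac): 1/96·(-6) + 83/48·9/83 = 1/8 ✓
b·Ac²: 1/96·(-26/11) + 83/48·57/913 = 1/12 ✓
b·A²c: 83/48·2/83 = 1/24 ✓; 4 stages ⇒ order 4.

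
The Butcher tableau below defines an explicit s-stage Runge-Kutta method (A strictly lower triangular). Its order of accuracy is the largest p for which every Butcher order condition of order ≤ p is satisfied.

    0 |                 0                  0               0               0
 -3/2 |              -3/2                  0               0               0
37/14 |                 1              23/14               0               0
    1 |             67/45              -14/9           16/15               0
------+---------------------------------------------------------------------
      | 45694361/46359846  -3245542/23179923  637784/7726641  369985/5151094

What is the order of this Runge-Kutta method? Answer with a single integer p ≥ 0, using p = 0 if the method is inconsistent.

3

b = (45694361/46359846, -3245542/23179923, 637784/7726641, 369985/5151094)
c = (0, -3/2, 37/14, 1)
Ac = (0, 0, -69/28, 541/105)
Σ b_i: 45694361/46359846·1 + (-3245542/23179923)·1 + 637784/7726641·1 + 369985/5151094·1 = 1 ✓
b·c: (-3245542/23179923)·(-3/2) + 637784/7726641·37/14 + 369985/5151094·1 = 1/2 ✓
b·c²: (-3245542/23179923)·9/4 + 637784/7726641·1369/196 + 369985/5151094·1 = 1/3 ✓
b·Ac: 637784/7726641·(-69/28) + 369985/5151094·541/105 = 1/6 ✓
b·c³: (-3245542/23179923)·(-27/8) + 637784/7726641·50653/2744 + 369985/5151094·1 = 447423667/216345948 ≠ 1/4 ⇒ order 3.
b·(c∘Ac): 637784/7726641·(-2553/392) + 369985/5151094·541/105 = -2588551/15453282 ≠ 1/8
b·Ac²: 637784/7726641·207/56 + 369985/5151094·5807/1470 = 127396441/216345948 ≠ 1/12
b·A²c: 369985/5151094·(-92/35) = -486266/2575547 ≠ 1/24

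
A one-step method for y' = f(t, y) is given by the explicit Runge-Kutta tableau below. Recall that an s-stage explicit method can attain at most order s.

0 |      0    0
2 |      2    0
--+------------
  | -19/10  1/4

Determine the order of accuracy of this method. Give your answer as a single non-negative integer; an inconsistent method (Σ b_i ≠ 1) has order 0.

0

b = (-19/10, 1/4)
c = (0, 2)
Σ b_i: (-19/10)·1 + 1/4·1 = -33/20 ≠ 1 ⇒ order 0.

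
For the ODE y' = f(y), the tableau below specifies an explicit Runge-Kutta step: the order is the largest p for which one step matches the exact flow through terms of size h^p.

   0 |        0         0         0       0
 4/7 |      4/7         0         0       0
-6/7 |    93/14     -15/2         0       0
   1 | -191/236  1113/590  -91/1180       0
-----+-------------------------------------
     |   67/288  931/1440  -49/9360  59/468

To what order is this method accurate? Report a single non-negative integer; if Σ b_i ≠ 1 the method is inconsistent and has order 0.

4

b = (67/288, 931/1440, -49/9360, 59/468)
c = (0, 4/7, -6/7, 1)
Ac = (0, 0, -30/7, 135/118)
Σ b_i: 67/288·1 + 931/1440·1 + (-49/9360)·1 + 59/468·1 = 1 ✓
b·c: 931/1440·4/7 + (-49/9360)·(-6/7) + 59/468·1 = 1/2 ✓
b·c²: 931/1440·16/49 + (-49/9360)·36/49 + 59/468·1 = 1/3 ✓
b·Ac: (-49/9360)·(-30/7) + 59/468·135/118 = 1/6 ✓
b·c³: 931/1440·64/343 + (-49/9360)·(-216/343) + 59/468·1 = 1/4 ✓
b·(c∘Ac): (-49/9360)·180/49 + 59/468·135/118 = 1/8 ✓
b·Ac²: (-49/9360)·(-120/49) + 59/468·33/59 = 1/12 ✓
b·A²c: 59/468·39/118 = 1/24 ✓; 4 stages ⇒ order 4.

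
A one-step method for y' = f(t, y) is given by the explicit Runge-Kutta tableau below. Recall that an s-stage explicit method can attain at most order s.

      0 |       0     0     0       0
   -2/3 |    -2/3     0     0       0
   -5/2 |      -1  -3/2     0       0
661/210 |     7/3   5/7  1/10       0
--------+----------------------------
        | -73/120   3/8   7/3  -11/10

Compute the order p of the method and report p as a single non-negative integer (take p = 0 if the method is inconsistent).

1

b = (-73/120, 3/8, 7/3, -11/10)
c = (0, -2/3, -5/2, 661/210)
Ac = (0, 0, 1, -61/84)
Σ b_i: (-73/120)·1 + 3/8·1 + 7/3·1 + (-11/10)·1 = 1 ✓
b·c: 3/8·(-2/3) + 7/3·(-5/2) + (-11/10)·661/210 = -3341/350 ≠ 1/2 ⇒ order 1.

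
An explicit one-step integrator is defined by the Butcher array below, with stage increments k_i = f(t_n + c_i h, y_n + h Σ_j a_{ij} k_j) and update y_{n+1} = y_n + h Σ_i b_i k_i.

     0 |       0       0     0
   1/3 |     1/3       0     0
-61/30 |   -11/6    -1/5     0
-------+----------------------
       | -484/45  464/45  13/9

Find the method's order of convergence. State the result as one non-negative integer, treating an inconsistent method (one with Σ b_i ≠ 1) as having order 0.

b = (-484/45, 464/45, 13/9)
c = (0, 1/3, -61/30)
Ac = (0, 0, -1/15)
Σ b_i: (-484/45)·1 + 464/45·1 + 13/9·1 = 1 ✓
b·c: 464/45·1/3 + 13/9·(-61/30) = 1/2 ✓
b·c²: 464/45·1/9 + 13/9·3721/900 = 57653/8100 ≠ 1/3 ⇒ order 2.
b·Ac: 13/9·(-1/15) = -13/135 ≠ 1/6

2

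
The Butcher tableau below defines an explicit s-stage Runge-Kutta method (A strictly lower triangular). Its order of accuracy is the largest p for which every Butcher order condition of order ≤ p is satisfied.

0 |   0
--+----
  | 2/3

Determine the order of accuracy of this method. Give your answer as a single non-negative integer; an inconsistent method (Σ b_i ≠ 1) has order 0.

b = (2/3)
c = (0)
Σ b_i: 2/3·1 = 2/3 ≠ 1 ⇒ order 0.

0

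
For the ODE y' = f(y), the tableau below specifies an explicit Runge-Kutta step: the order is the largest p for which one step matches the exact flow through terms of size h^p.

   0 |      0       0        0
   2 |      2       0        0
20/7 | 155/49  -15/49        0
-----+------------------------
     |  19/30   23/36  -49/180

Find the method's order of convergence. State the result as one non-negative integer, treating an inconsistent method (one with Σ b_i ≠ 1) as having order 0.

b = (19/30, 23/36, -49/180)
c = (0, 2, 20/7)
Ac = (0, 0, -30/49)
Σ b_i: 19/30·1 + 23/36·1 + (-49/180)·1 = 1 ✓
b·c: 23/36·2 + (-49/180)·20/7 = 1/2 ✓
b·c²: 23/36·4 + (-49/180)·400/49 = 1/3 ✓
b·Ac: (-49/180)·(-30/49) = 1/6 ✓; 3 stages ⇒ order 3.

3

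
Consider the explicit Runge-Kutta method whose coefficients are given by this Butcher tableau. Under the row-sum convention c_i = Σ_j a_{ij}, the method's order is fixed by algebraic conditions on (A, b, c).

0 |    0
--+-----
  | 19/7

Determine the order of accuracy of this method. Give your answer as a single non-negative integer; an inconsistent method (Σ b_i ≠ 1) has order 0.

b = (19/7)
c = (0)
Σ b_i: 19/7·1 = 19/7 ≠ 1 ⇒ order 0.

0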